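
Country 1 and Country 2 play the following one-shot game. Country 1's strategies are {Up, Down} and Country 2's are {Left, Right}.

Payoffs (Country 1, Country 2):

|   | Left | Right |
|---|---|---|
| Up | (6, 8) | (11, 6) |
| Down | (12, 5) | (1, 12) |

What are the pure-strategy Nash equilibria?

none

(Up, Left): Country 1 prefers Down (12 > 6) — not an equilibrium.
(Up, Right): Country 2 prefers Left (8 > 6) — not an equilibrium.
(Down, Left): Country 2 prefers Right (12 > 5) — not an equilibrium.
(Down, Right): Country 1 prefers Up (11 > 1) — not an equilibrium.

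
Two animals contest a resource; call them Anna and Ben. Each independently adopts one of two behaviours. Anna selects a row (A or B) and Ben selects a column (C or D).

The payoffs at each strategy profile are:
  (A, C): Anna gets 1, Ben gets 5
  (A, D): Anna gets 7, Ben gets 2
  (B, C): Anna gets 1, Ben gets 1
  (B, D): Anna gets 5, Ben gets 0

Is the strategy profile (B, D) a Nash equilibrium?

No

At (B, D), Anna earns 5; switching to A would give 7, so Anna would deviate.
Ben earns 0; switching to C would give 1, so Ben would deviate.
Since at least one player can profitably deviate, this is not a Nash equilibrium.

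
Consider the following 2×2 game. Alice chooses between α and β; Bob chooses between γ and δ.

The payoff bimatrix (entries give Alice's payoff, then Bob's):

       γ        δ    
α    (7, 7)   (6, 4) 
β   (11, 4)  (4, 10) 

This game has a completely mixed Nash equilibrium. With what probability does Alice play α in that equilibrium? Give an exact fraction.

Let r be the probability that Alice plays α. In a completely mixed equilibrium, Bob must be indifferent between γ and δ.
Bob's expected payoff from γ is 7r + 4(1−r); from δ it is 4r + 10(1−r).
Setting these equal: 3r + 4 = −6r + 10, so r = 2/3.

2/3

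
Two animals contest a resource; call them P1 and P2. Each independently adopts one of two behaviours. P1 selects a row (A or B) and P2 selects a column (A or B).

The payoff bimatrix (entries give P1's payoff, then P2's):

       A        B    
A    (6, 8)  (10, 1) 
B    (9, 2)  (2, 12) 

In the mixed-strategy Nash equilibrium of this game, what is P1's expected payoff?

78/11

First find q, the probability P2 plays A, from P1's indifference between A and B: 6q + 10(1−q) = 9q + 2(1−q), giving q = 8/11.
Since P1 is indifferent in equilibrium, P1's expected payoff equals the payoff from either row against (8/11, 3/11). Using A: 6(8/11) + 10(3/11) = 78/11.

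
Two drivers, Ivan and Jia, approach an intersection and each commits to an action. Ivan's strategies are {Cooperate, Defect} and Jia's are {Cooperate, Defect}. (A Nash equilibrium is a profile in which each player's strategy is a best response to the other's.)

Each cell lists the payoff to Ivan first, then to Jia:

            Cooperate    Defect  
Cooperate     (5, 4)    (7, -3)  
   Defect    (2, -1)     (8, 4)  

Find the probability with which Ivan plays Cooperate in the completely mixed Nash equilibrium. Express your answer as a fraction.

5/12

Let x be the probability that Ivan plays Cooperate. In a completely mixed equilibrium, Jia must be indifferent between Cooperate and Defect.
Jia's expected payoff from Cooperate is 4x − (1−x); from Defect it is −3x + 4(1−x).
Setting these equal: 5x − 1 = −7x + 4, so x = 5/12.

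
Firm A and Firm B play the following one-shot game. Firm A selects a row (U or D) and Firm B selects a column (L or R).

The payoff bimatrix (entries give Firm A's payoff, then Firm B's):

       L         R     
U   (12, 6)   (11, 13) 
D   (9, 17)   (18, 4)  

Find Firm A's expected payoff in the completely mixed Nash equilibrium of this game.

117/10

First find y, the probability Firm B plays L, from Firm A's indifference between U and D: 12y + 11(1−y) = 9y + 18(1−y), giving y = 7/10.
Since Firm A is indifferent in equilibrium, Firm A's expected payoff equals the payoff from either row against (7/10, 3/10). Using U: 12(7/10) + 11(3/10) = 117/10.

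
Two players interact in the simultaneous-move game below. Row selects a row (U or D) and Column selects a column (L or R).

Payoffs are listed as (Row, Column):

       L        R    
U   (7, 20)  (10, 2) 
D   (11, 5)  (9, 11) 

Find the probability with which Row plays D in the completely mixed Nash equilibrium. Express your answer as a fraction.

3/4

Let r be the probability that Row plays U. In a completely mixed equilibrium, Column must be indifferent between L and R.
Column's expected payoff from L is 20r + 5(1−r); from R it is 2r + 11(1−r).
Setting these equal: 15r + 5 = −9r + 11, so r = 1/4.
Therefore Row plays D with probability 1 − 1/4 = 3/4.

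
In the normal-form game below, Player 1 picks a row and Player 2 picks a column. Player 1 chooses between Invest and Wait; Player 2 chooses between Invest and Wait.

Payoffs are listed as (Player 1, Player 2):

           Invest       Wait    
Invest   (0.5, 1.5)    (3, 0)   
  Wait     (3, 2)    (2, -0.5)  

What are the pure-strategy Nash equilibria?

(Wait, Invest)

(Invest, Invest): Player 1 prefers Wait (3 > 0.5) — not an equilibrium.
(Invest, Wait): Player 2 prefers Invest (1.5 > 0) — not an equilibrium.
(Wait, Invest): Player 1 gets 3 ≥ 0.5 from Invest, and Player 2 gets 2 ≥ -0.5 from Wait — Nash equilibrium.
(Wait, Wait): Player 1 prefers Invest (3 > 2); Player 2 prefers Invest (2 > -0.5) — not an equilibrium.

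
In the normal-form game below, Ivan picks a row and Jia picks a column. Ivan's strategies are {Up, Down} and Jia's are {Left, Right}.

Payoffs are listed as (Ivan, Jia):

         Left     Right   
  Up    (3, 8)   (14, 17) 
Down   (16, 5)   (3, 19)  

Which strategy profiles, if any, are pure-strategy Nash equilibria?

(Up, Right)

(Up, Left): Ivan prefers Down (16 > 3); Jia prefers Right (17 > 8) — not an equilibrium.
(Up, Right): Ivan gets 14 ≥ 3 from Down, and Jia gets 17 ≥ 8 from Left — Nash equilibrium.
(Down, Left): Jia prefers Right (19 > 5) — not an equilibrium.
(Down, Right): Ivan prefers Up (14 > 3) — not an equilibrium.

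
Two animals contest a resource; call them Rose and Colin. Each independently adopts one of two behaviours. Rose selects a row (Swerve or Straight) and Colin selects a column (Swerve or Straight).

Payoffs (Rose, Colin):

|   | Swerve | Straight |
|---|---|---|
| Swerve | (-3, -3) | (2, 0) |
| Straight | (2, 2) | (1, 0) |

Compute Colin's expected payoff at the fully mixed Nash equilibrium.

0

First find p, the probability Rose plays Swerve, from Colin's indifference between Swerve and Straight: −3p + 2(1−p) = 0, giving p = 2/5.
Since Colin is indifferent in equilibrium, Colin's expected payoff equals the payoff from either column against (2/5, 3/5). Using Swerve: −3(2/5) + 2(3/5) = 0.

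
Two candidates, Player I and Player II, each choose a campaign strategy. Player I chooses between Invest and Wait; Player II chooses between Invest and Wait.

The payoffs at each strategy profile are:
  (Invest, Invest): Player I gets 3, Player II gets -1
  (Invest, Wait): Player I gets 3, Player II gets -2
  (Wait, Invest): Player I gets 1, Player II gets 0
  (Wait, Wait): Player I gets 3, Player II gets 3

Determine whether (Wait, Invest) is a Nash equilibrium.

At (Wait, Invest), Player I earns 1; switching to Invest would give 3, so Player I would deviate.
Player II earns 0; switching to Wait would give 3, so Player II would deviate.
Since at least one player can profitably deviate, this is not a Nash equilibrium.

No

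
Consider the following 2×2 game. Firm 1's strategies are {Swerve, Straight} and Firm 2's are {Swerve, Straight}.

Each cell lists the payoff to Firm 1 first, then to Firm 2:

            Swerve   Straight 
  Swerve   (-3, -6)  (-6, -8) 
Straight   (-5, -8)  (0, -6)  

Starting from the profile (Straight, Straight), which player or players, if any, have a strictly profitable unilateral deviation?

Firm 1 at (Straight, Straight) earns 0; deviating to Swerve yields -6 — not better.
Firm 2 earns -6; deviating to Swerve yields -8 — not better.
Neither player can strictly improve; the profile is a Nash equilibrium.

Neither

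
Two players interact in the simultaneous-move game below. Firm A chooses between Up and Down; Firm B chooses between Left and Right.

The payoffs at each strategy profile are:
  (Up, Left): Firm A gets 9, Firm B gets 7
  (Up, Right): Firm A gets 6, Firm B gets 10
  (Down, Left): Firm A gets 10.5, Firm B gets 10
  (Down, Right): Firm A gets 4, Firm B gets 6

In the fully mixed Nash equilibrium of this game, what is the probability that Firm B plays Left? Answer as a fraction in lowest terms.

Let y be the probability that Firm B plays Left. In a completely mixed equilibrium, Firm A must be indifferent between Up and Down.
Firm A's expected payoff from Up is 9y + 6(1−y); from Down it is 10.5y + 4(1−y).
Setting these equal: 3y + 6 = 6.5y + 4, so y = 4/7.

4/7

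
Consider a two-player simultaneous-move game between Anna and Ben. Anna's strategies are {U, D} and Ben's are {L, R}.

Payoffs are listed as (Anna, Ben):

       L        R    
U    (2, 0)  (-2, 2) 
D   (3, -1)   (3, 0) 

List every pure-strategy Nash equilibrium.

(D, R)

(U, L): Anna prefers D (3 > 2); Ben prefers R (2 > 0) — not an equilibrium.
(U, R): Anna prefers D (3 > -2) — not an equilibrium.
(D, L): Ben prefers R (0 > -1) — not an equilibrium.
(D, R): Anna gets 3 ≥ -2 from U, and Ben gets 0 ≥ -1 from L — Nash equilibrium.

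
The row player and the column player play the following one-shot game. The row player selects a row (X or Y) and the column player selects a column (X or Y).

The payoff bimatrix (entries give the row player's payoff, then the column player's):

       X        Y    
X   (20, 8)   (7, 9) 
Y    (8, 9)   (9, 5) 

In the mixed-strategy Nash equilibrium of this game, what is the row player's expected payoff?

First find q, the probability the column player plays X, from the row player's indifference between X and Y: 20q + 7(1−q) = 8q + 9(1−q), giving q = 1/7.
Since the row player is indifferent in equilibrium, the row player's expected payoff equals the payoff from either row against (1/7, 6/7). Using X: 20(1/7) + 7(6/7) = 62/7.

62/7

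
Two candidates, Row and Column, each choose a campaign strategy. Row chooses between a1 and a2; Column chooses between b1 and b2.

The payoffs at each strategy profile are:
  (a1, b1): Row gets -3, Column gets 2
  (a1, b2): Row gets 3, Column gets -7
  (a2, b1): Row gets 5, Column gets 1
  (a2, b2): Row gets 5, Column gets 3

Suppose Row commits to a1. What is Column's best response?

Against a1, Column earns 2 from b1 and -7 from b2.
So b1 is the best response.

b1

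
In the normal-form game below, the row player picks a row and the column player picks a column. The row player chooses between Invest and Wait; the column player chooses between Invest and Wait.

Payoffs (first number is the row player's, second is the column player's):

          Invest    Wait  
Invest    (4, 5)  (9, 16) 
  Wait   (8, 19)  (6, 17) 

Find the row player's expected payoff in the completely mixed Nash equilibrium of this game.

First find q, the probability the column player plays Invest, from the row player's indifference between Invest and Wait: 4q + 9(1−q) = 8q + 6(1−q), giving q = 3/7.
Since the row player is indifferent in equilibrium, the row player's expected payoff equals the payoff from either row against (3/7, 4/7). Using Invest: 4(3/7) + 9(4/7) = 48/7.

48/7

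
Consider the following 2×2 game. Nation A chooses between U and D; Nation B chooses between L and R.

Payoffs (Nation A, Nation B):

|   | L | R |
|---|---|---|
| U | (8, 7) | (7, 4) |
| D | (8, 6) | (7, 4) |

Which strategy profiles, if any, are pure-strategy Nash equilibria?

(U, L) and (D, L)

(U, L): Nation A gets 8 ≥ 8 from D, and Nation B gets 7 ≥ 4 from R — Nash equilibrium.
(U, R): Nation B prefers L (7 > 4) — not an equilibrium.
(D, L): Nation A gets 8 ≥ 8 from U, and Nation B gets 6 ≥ 4 from R — Nash equilibrium.
(D, R): Nation B prefers L (6 > 4) — not an equilibrium.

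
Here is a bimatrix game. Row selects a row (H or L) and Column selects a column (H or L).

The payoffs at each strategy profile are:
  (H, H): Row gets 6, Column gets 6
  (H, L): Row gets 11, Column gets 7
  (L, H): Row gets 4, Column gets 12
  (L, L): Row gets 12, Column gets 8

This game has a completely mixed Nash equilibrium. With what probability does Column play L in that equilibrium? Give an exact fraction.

Let q be the probability that Column plays H. In a completely mixed equilibrium, Row must be indifferent between H and L.
Row's expected payoff from H is 6q + 11(1−q); from L it is 4q + 12(1−q).
Setting these equal: −5q + 11 = −8q + 12, so q = 1/3.
Therefore Column plays L with probability 1 − 1/3 = 2/3.

2/3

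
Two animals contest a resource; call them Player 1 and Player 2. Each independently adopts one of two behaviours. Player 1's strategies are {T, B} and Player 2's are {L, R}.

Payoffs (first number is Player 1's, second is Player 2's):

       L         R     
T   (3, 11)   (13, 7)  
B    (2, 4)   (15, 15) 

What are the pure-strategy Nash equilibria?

(T, L): Player 1 gets 3 ≥ 2 from B, and Player 2 gets 11 ≥ 7 from R — Nash equilibrium.
(T, R): Player 1 prefers B (15 > 13); Player 2 prefers L (11 > 7) — not an equilibrium.
(B, L): Player 1 prefers T (3 > 2); Player 2 prefers R (15 > 4) — not an equilibrium.
(B, R): Player 1 gets 15 ≥ 13 from T, and Player 2 gets 15 ≥ 4 from L — Nash equilibrium.

(T, L) and (B, R)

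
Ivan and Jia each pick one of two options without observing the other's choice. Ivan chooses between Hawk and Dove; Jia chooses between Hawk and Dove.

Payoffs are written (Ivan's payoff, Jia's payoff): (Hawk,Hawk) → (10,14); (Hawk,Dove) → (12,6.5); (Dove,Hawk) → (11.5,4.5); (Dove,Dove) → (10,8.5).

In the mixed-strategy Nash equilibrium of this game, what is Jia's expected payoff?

First find p, the probability Ivan plays Hawk, from Jia's indifference between Hawk and Dove: 14p + 4.5(1−p) = 6.5p + 8.5(1−p), giving p = 8/23.
Since Jia is indifferent in equilibrium, Jia's expected payoff equals the payoff from either column against (8/23, 15/23). Using Hawk: 14(8/23) + 4.5(15/23) = 359/46.

359/46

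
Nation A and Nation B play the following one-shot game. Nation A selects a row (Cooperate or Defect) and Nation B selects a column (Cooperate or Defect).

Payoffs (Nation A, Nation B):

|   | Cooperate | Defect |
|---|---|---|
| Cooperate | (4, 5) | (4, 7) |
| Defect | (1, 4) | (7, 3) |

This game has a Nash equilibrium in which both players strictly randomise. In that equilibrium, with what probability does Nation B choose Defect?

Let y be the probability that Nation B plays Cooperate. In a completely mixed equilibrium, Nation A must be indifferent between Cooperate and Defect.
Nation A's expected payoff from Cooperate is 4y + 4(1−y); from Defect it is y + 7(1−y).
Setting these equal: 4 = −6y + 7, so y = 1/2.
Therefore Nation B plays Defect with probability 1 − 1/2 = 1/2.

1/2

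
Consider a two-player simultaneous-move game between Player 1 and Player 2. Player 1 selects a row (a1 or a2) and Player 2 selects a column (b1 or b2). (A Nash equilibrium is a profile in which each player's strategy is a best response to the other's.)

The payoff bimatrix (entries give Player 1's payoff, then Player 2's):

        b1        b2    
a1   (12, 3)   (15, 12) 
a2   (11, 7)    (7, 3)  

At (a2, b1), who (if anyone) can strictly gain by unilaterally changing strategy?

Player 1

Player 1 at (a2, b1) earns 11; deviating to a1 yields 12 — a strict improvement.
Player 2 earns 7; deviating to b2 yields 3 — not better.
Only Player 1 has a strictly profitable deviation.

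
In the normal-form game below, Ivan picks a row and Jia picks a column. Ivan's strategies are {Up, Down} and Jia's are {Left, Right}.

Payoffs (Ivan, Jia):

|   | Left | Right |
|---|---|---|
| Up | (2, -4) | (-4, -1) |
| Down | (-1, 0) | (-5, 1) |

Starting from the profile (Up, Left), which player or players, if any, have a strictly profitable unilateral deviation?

Ivan at (Up, Left) earns 2; deviating to Down yields -1 — not better.
Jia earns -4; deviating to Right yields -1 — a strict improvement.
Only Jia has a strictly profitable deviation.

Jia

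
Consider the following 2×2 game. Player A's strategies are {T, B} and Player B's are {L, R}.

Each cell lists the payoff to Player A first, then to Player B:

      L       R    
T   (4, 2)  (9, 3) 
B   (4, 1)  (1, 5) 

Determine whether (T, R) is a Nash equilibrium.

At (T, R), Player A earns 9; switching to B would give 1, so Player A has no profitable deviation.
Player B earns 3; switching to L would give 2, so Player B has no profitable deviation.
Neither player can gain by a unilateral deviation, so this profile is a Nash equilibrium.

Yes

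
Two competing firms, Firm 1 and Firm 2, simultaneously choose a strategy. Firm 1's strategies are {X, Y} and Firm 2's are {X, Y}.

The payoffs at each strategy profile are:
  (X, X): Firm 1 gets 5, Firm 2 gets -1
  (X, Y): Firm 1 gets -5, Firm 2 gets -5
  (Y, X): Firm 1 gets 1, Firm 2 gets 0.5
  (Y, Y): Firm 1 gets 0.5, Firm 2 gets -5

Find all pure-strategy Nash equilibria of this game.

(X, X)

(X, X): Firm 1 gets 5 ≥ 1 from Y, and Firm 2 gets -1 ≥ -5 from Y — Nash equilibrium.
(X, Y): Firm 1 prefers Y (0.5 > -5); Firm 2 prefers X (-1 > -5) — not an equilibrium.
(Y, X): Firm 1 prefers X (5 > 1) — not an equilibrium.
(Y, Y): Firm 2 prefers X (0.5 > -5) — not an equilibrium.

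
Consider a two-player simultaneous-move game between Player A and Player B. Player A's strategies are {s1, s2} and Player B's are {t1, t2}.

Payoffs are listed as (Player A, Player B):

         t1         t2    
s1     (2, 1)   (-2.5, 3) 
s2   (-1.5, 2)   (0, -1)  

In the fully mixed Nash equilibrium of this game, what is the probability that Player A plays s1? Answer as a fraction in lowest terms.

Let x be the probability that Player A plays s1. In a completely mixed equilibrium, Player B must be indifferent between t1 and t2.
Player B's expected payoff from t1 is x + 2(1−x); from t2 it is 3x − (1−x).
Setting these equal: −x + 2 = 4x − 1, so x = 3/5.

3/5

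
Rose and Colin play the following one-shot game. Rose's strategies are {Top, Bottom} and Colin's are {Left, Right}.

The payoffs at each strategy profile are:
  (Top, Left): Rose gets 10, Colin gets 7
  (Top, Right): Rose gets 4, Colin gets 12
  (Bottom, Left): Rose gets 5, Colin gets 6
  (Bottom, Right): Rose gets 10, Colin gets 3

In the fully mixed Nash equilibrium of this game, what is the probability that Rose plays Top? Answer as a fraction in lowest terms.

3/8

Let x be the probability that Rose plays Top. In a completely mixed equilibrium, Colin must be indifferent between Left and Right.
Colin's expected payoff from Left is 7x + 6(1−x); from Right it is 12x + 3(1−x).
Setting these equal: x + 6 = 9x + 3, so x = 3/8.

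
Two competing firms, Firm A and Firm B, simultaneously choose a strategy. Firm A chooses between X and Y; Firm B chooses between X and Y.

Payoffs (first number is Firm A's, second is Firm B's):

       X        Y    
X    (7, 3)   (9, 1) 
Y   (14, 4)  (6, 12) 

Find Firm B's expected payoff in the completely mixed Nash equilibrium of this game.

16/5

First find p, the probability Firm A plays X, from Firm B's indifference between X and Y: 3p + 4(1−p) = p + 12(1−p), giving p = 4/5.
Since Firm B is indifferent in equilibrium, Firm B's expected payoff equals the payoff from either column against (4/5, 1/5). Using X: 3(4/5) + 4(1/5) = 16/5.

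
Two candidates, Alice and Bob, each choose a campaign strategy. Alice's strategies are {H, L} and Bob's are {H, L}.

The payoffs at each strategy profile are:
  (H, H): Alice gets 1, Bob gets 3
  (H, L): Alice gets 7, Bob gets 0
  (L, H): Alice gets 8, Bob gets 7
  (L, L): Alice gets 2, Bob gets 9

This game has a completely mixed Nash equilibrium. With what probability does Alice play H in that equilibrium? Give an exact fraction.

Let x be the probability that Alice plays H. In a completely mixed equilibrium, Bob must be indifferent between H and L.
Bob's expected payoff from H is 3x + 7(1−x); from L it is 9(1−x).
Setting these equal: −4x + 7 = −9x + 9, so x = 2/5.

2/5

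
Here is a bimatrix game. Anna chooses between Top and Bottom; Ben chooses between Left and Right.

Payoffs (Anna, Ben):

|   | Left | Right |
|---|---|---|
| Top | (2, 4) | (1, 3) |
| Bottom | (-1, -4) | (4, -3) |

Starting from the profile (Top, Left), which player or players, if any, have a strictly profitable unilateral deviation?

Anna at (Top, Left) earns 2; deviating to Bottom yields -1 — not better.
Ben earns 4; deviating to Right yields 3 — not better.
Neither player can strictly improve; the profile is a Nash equilibrium.

Neither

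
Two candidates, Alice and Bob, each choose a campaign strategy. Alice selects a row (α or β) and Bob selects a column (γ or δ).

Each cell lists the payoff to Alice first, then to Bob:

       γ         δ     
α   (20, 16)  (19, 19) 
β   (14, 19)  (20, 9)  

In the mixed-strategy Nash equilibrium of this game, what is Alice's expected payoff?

First find y, the probability Bob plays γ, from Alice's indifference between α and β: 20y + 19(1−y) = 14y + 20(1−y), giving y = 1/7.
Since Alice is indifferent in equilibrium, Alice's expected payoff equals the payoff from either row against (1/7, 6/7). Using α: 20(1/7) + 19(6/7) = 134/7.

134/7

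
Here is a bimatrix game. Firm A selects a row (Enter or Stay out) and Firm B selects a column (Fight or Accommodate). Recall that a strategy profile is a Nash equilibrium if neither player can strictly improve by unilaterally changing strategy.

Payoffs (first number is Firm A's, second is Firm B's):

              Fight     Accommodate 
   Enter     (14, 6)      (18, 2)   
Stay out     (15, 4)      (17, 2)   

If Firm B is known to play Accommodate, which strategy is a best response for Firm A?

Against Accommodate, Firm A earns 18 from Enter and 17 from Stay out.
So Enter is the best response.

Enter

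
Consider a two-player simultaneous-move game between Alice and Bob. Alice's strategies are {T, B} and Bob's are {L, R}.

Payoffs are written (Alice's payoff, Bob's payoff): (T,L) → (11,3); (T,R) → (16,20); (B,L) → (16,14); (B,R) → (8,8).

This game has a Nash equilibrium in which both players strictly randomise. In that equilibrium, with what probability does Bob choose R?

Let c be the probability that Bob plays L. In a completely mixed equilibrium, Alice must be indifferent between T and B.
Alice's expected payoff from T is 11c + 16(1−c); from B it is 16c + 8(1−c).
Setting these equal: −5c + 16 = 8c + 8, so c = 8/13.
Therefore Bob plays R with probability 1 − 8/13 = 5/13.

5/13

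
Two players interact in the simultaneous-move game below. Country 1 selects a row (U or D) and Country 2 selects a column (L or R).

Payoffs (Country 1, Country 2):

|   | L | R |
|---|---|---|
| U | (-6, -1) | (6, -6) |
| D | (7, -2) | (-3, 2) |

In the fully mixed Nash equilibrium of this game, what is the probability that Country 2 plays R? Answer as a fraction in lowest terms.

Let c be the probability that Country 2 plays L. In a completely mixed equilibrium, Country 1 must be indifferent between U and D.
Country 1's expected payoff from U is −6c + 6(1−c); from D it is 7c − 3(1−c).
Setting these equal: −12c + 6 = 10c − 3, so c = 9/22.
Therefore Country 2 plays R with probability 1 − 9/22 = 13/22.

13/22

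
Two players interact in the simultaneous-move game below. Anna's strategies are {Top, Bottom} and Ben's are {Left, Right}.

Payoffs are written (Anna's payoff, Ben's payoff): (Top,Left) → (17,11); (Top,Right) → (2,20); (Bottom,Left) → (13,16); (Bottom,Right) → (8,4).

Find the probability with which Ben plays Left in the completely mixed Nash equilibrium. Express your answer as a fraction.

Let q be the probability that Ben plays Left. In a completely mixed equilibrium, Anna must be indifferent between Top and Bottom.
Anna's expected payoff from Top is 17q + 2(1−q); from Bottom it is 13q + 8(1−q).
Setting these equal: 15q + 2 = 5q + 8, so q = 3/5.

3/5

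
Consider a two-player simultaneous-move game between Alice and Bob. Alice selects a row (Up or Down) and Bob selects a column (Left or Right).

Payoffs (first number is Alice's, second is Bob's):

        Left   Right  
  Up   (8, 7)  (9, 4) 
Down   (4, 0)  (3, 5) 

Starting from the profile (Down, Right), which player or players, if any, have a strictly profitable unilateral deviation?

Alice at (Down, Right) earns 3; deviating to Up yields 9 — a strict improvement.
Bob earns 5; deviating to Left yields 0 — not better.
Only Alice has a strictly profitable deviation.

Alice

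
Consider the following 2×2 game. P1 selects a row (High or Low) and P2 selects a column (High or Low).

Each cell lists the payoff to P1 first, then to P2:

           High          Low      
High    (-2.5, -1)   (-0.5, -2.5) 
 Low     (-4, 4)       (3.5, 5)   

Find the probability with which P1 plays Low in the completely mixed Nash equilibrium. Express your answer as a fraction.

Let x be the probability that P1 plays High. In a completely mixed equilibrium, P2 must be indifferent between High and Low.
P2's expected payoff from High is −x + 4(1−x); from Low it is −2.5x + 5(1−x).
Setting these equal: −5x + 4 = −7.5x + 5, so x = 2/5.
Therefore P1 plays Low with probability 1 − 2/5 = 3/5.

3/5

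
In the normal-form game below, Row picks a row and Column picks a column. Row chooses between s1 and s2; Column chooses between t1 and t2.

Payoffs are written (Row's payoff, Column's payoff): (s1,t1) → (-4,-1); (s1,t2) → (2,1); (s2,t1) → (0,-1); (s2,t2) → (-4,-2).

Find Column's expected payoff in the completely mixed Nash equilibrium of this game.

-1

First find x, the probability Row plays s1, from Column's indifference between t1 and t2: −x − (1−x) = x − 2(1−x), giving x = 1/3.
Since Column is indifferent in equilibrium, Column's expected payoff equals the payoff from either column against (1/3, 2/3). Using t1: −(1/3) − (2/3) = -1.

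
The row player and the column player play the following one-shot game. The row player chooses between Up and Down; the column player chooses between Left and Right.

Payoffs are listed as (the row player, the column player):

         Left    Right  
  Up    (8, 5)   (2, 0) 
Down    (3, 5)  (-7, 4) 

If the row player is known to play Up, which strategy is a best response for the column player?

Against Up, the column player earns 5 from Left and 0 from Right.
So Left is the best response.

Left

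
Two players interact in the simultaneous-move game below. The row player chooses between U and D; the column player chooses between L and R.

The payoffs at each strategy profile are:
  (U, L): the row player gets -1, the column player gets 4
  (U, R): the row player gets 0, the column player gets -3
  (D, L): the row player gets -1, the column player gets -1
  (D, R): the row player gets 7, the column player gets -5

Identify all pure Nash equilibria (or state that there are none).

(U, L) and (D, L)

(U, L): the row player gets -1 ≥ -1 from D, and the column player gets 4 ≥ -3 from R — Nash equilibrium.
(U, R): the row player prefers D (7 > 0); the column player prefers L (4 > -3) — not an equilibrium.
(D, L): the row player gets -1 ≥ -1 from U, and the column player gets -1 ≥ -5 from R — Nash equilibrium.
(D, R): the column player prefers L (-1 > -5) — not an equilibrium.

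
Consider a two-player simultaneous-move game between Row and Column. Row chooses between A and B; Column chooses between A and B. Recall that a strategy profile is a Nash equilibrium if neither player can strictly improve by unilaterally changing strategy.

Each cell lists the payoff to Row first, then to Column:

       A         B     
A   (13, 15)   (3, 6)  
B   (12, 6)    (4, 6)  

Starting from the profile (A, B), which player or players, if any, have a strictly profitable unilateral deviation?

Row at (A, B) earns 3; deviating to B yields 4 — a strict improvement.
Column earns 6; deviating to A yields 15 — a strict improvement.
Both Row and Column have strictly profitable deviations.

Both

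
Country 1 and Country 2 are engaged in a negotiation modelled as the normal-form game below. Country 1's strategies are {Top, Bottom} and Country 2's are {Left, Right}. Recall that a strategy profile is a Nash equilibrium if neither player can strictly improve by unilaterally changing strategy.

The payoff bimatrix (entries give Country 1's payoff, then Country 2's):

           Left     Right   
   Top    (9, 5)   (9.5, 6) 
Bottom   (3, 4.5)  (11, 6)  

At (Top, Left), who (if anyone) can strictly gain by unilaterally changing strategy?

Country 1 at (Top, Left) earns 9; deviating to Bottom yields 3 — not better.
Country 2 earns 5; deviating to Right yields 6 — a strict improvement.
Only Country 2 has a strictly profitable deviation.

Country 2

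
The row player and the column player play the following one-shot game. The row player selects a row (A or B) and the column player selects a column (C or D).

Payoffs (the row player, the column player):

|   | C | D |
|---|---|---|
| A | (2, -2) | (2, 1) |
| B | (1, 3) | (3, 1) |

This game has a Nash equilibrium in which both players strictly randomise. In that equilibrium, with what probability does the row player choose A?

2/5

Let x be the probability that the row player plays A. In a completely mixed equilibrium, the column player must be indifferent between C and D.
The column player's expected payoff from C is −2x + 3(1−x); from D it is x + (1−x).
Setting these equal: −5x + 3 = 1, so x = 2/5.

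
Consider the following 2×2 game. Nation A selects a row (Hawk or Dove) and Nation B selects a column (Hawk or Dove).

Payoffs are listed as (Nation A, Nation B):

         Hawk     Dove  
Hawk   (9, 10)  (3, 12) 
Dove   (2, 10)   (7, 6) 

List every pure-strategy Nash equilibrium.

none

(Hawk, Hawk): Nation B prefers Dove (12 > 10) — not an equilibrium.
(Hawk, Dove): Nation A prefers Dove (7 > 3) — not an equilibrium.
(Dove, Hawk): Nation A prefers Hawk (9 > 2) — not an equilibrium.
(Dove, Dove): Nation B prefers Hawk (10 > 6) — not an equilibrium.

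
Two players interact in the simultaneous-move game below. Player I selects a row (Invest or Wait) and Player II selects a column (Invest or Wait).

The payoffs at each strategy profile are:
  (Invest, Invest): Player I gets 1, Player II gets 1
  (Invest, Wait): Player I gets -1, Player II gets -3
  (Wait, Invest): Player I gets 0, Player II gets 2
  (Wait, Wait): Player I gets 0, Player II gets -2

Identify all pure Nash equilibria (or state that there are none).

(Invest, Invest)

(Invest, Invest): Player I gets 1 ≥ 0 from Wait, and Player II gets 1 ≥ -3 from Wait — Nash equilibrium.
(Invest, Wait): Player I prefers Wait (0 > -1); Player II prefers Invest (1 > -3) — not an equilibrium.
(Wait, Invest): Player I prefers Invest (1 > 0) — not an equilibrium.
(Wait, Wait): Player II prefers Invest (2 > -2) — not an equilibrium.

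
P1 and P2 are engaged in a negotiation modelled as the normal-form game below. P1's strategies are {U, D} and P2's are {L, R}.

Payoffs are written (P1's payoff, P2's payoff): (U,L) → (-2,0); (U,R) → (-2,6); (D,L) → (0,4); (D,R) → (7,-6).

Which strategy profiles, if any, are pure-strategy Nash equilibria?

(D, L)

(U, L): P1 prefers D (0 > -2); P2 prefers R (6 > 0) — not an equilibrium.
(U, R): P1 prefers D (7 > -2) — not an equilibrium.
(D, L): P1 gets 0 ≥ -2 from U, and P2 gets 4 ≥ -6 from R — Nash equilibrium.
(D, R): P2 prefers L (4 > -6) — not an equilibrium.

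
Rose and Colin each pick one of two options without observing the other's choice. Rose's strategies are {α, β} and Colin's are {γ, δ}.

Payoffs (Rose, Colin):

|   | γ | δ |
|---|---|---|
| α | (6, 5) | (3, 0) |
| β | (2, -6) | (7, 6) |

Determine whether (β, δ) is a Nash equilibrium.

At (β, δ), Rose earns 7; switching to α would give 3, so Rose has no profitable deviation.
Colin earns 6; switching to γ would give -6, so Colin has no profitable deviation.
Neither player can gain by a unilateral deviation, so this profile is a Nash equilibrium.

Yes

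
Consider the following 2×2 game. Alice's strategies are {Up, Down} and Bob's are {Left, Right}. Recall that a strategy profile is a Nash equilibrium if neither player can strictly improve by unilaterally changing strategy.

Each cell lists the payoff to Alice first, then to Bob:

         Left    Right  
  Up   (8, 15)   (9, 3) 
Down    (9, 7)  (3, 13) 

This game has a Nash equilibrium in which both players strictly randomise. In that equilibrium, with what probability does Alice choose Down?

Let x be the probability that Alice plays Up. In a completely mixed equilibrium, Bob must be indifferent between Left and Right.
Bob's expected payoff from Left is 15x + 7(1−x); from Right it is 3x + 13(1−x).
Setting these equal: 8x + 7 = −10x + 13, so x = 1/3.
Therefore Alice plays Down with probability 1 − 1/3 = 2/3.

2/3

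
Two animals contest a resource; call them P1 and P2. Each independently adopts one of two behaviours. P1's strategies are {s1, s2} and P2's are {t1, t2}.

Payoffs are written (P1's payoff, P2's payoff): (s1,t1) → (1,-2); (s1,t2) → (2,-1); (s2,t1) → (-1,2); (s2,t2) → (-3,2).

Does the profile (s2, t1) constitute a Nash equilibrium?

At (s2, t1), P1 earns -1; switching to s1 would give 1, so P1 would deviate.
P2 earns 2; switching to t2 would give 2, so P2 has no profitable deviation.
Since at least one player can profitably deviate, this is not a Nash equilibrium.

No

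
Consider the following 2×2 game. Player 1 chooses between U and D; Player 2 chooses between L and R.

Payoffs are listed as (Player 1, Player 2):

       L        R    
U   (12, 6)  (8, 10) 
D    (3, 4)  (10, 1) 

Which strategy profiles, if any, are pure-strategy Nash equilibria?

none

(U, L): Player 2 prefers R (10 > 6) — not an equilibrium.
(U, R): Player 1 prefers D (10 > 8) — not an equilibrium.
(D, L): Player 1 prefers U (12 > 3) — not an equilibrium.
(D, R): Player 2 prefers L (4 > 1) — not an equilibrium.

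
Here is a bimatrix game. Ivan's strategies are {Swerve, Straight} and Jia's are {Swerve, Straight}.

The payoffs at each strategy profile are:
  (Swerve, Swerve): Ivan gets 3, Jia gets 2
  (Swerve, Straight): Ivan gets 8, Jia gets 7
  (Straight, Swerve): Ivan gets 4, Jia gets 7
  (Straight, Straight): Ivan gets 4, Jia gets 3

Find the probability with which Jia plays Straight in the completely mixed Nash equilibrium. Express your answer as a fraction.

1/5

Let y be the probability that Jia plays Swerve. In a completely mixed equilibrium, Ivan must be indifferent between Swerve and Straight.
Ivan's expected payoff from Swerve is 3y + 8(1−y); from Straight it is 4y + 4(1−y).
Setting these equal: −5y + 8 = 4, so y = 4/5.
Therefore Jia plays Straight with probability 1 − 4/5 = 1/5.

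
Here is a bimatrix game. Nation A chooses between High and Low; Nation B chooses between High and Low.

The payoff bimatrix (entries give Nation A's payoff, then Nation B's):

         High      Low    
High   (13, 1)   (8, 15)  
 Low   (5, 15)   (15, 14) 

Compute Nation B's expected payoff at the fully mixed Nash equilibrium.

First find x, the probability Nation A plays High, from Nation B's indifference between High and Low: x + 15(1−x) = 15x + 14(1−x), giving x = 1/15.
Since Nation B is indifferent in equilibrium, Nation B's expected payoff equals the payoff from either column against (1/15, 14/15). Using High: (1/15) + 15(14/15) = 211/15.

211/15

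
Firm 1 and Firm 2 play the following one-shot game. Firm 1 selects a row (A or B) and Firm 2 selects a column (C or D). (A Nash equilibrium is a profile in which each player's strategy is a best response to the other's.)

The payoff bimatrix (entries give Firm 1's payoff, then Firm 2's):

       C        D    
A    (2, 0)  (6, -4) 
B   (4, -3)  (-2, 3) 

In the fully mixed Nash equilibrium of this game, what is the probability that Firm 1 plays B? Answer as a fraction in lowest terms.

Let p be the probability that Firm 1 plays A. In a completely mixed equilibrium, Firm 2 must be indifferent between C and D.
Firm 2's expected payoff from C is −3(1−p); from D it is −4p + 3(1−p).
Setting these equal: 3p − 3 = −7p + 3, so p = 3/5.
Therefore Firm 1 plays B with probability 1 − 3/5 = 2/5.

2/5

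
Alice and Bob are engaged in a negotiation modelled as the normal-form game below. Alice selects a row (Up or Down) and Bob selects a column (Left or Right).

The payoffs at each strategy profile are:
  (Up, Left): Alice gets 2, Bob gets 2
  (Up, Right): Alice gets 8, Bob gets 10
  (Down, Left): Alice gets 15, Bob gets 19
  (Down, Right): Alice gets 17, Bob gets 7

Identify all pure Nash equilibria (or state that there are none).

(Down, Left)

(Up, Left): Alice prefers Down (15 > 2); Bob prefers Right (10 > 2) — not an equilibrium.
(Up, Right): Alice prefers Down (17 > 8) — not an equilibrium.
(Down, Left): Alice gets 15 ≥ 2 from Up, and Bob gets 19 ≥ 7 from Right — Nash equilibrium.
(Down, Right): Bob prefers Left (19 > 7) — not an equilibrium.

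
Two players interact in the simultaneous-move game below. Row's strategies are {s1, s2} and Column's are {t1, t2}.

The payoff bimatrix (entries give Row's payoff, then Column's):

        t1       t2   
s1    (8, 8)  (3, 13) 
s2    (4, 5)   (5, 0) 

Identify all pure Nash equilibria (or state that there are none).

none

(s1, t1): Column prefers t2 (13 > 8) — not an equilibrium.
(s1, t2): Row prefers s2 (5 > 3) — not an equilibrium.
(s2, t1): Row prefers s1 (8 > 4) — not an equilibrium.
(s2, t2): Column prefers t1 (5 > 0) — not an equilibrium.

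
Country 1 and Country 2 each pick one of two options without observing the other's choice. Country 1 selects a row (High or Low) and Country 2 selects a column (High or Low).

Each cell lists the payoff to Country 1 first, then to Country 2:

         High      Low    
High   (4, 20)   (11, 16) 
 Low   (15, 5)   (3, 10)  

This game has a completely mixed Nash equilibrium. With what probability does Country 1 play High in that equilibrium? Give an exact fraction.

Let x be the probability that Country 1 plays High. In a completely mixed equilibrium, Country 2 must be indifferent between High and Low.
Country 2's expected payoff from High is 20x + 5(1−x); from Low it is 16x + 10(1−x).
Setting these equal: 15x + 5 = 6x + 10, so x = 5/9.

5/9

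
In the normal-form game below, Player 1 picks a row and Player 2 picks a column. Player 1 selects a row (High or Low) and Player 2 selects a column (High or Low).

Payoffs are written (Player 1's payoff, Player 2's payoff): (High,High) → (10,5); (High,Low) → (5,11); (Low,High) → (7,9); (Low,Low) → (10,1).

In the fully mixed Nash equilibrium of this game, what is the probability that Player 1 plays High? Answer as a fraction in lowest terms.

Let r be the probability that Player 1 plays High. In a completely mixed equilibrium, Player 2 must be indifferent between High and Low.
Player 2's expected payoff from High is 5r + 9(1−r); from Low it is 11r + (1−r).
Setting these equal: −4r + 9 = 10r + 1, so r = 4/7.

4/7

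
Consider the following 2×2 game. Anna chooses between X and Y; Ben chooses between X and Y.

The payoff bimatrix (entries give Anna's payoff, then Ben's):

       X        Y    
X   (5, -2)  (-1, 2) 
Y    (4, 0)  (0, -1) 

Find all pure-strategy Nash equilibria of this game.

none

(X, X): Ben prefers Y (2 > -2) — not an equilibrium.
(X, Y): Anna prefers Y (0 > -1) — not an equilibrium.
(Y, X): Anna prefers X (5 > 4) — not an equilibrium.
(Y, Y): Ben prefers X (0 > -1) — not an equilibrium.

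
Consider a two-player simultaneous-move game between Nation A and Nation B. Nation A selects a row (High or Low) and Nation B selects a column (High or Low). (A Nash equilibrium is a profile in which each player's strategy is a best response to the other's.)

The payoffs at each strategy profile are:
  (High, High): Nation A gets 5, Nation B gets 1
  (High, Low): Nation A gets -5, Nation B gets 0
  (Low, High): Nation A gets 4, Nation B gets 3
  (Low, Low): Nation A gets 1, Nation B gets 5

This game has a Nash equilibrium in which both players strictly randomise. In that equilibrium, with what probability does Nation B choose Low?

1/7

Let y be the probability that Nation B plays High. In a completely mixed equilibrium, Nation A must be indifferent between High and Low.
Nation A's expected payoff from High is 5y − 5(1−y); from Low it is 4y + (1−y).
Setting these equal: 10y − 5 = 3y + 1, so y = 6/7.
Therefore Nation B plays Low with probability 1 − 6/7 = 1/7.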